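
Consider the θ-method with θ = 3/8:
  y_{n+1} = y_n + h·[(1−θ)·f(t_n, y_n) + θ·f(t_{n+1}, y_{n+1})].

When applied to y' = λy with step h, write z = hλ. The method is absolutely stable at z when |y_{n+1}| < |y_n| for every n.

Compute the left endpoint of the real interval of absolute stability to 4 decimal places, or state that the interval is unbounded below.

z* = -8.0000.

On y'=λy, z=hλ:
  y_{n+1} = y_n + z·[5/8·y_n + 3/8·y_{n+1}] ⇒ (1 − 3/8z)y_{n+1} = (1 + 5/8z)y_n
  ⇒ R(z) = (1 + 5/8z)/(1 − 3/8z).

Find x<0 with |R(x)|<1.
x=-0.7: |R|=0.4455
R=−1: 1+5/8x = −1+3/8x ⇒ -1/4x=2 ⇒ x=2/(-1/4)=-8.0000
Confirm numerically:
  x=-5.545: |R|=0.80069 <1
  x=-4.854: |R|=0.72112 <1
  x=-3.693: |R|=0.54851 <1
  x=-3.598: |R|=0.53155 <1
  x=-8.348: |R|=1.02106 >1
  x=-8.292: |R|=1.01776 >1
  x=-8.094: |R|=1.00582 >1
So |R|<1 on (-8.0000, 0).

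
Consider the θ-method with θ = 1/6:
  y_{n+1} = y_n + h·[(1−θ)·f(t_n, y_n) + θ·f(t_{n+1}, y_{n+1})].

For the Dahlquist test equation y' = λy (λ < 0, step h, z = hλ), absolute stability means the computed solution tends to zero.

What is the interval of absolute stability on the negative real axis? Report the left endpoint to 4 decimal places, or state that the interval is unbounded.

z∈(-3.0000,0).

On y'=λy, z=hλ:
  y_{n+1} = y_n + z·[5/6·y_n + 1/6·y_{n+1}] ⇒ (1 − 1/6z)y_{n+1} = (1 + 5/6z)y_n
  Hence R(z) = (1 + 5/6z)/(1 − 1/6z).

Solve |R(x)|<1 on ℝ⁻.
x=-1.39: |R|=0.1286
R=−1: 1+5/6x = −1+1/6x ⇒ -2/3x=2 ⇒ x=2/(-2/3)=-3.0000
Confirm numerically:
  x=-2.289: |R|=0.65689 <1
  x=-1.961: |R|=0.47796 <1
  x=-1.442: |R|=0.16259 <1
  x=-3.178: |R|=1.07758 >1
  x=-3.042: |R|=1.01858 >1
So |R|<1 on (-3.0000, 0).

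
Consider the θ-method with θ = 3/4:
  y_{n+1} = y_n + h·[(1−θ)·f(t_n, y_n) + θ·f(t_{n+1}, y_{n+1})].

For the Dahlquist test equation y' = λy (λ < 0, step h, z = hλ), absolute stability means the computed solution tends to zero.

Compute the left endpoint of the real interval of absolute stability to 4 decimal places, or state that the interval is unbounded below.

Set f=λy, z=hλ:
  y_{n+1} = y_n + z·[1/4·y_n + 3/4·y_{n+1}] ⇒ (1 − 3/4z)y_{n+1} = (1 + 1/4z)y_n
  Hence R(z) = (1 + 1/4z)/(1 − 3/4z).

Find x<0 with |R(x)|<1.
x=-1.49: |R|=0.2963
x=-2: |R|=0.2000
x=-10: |R|=0.1765
x=-100: |R|=0.3158
θ=3/4≥1/2 ⇒ |1+1/4x|<|1−3/4x| ∀x<0 ⇒ stable on all of ℝ⁻.

unbounded; (−∞, 0).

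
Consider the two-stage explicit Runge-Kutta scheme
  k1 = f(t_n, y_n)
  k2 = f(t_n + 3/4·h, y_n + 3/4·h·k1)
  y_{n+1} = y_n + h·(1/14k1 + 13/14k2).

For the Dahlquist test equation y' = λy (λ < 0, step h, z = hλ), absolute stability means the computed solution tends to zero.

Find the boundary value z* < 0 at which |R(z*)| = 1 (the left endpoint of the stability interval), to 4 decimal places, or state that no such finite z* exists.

left endpoint -1.4359.

With y'=λy (z=hλ):
  k1=λy_n ⇒ h·k1=z·y_n;  k2=λ(1+3/4z)y_n ⇒ h·k2=z(1+3/4z)y_n
  y_{n+1}/y_n = 1 + 1/14z + 13/14z(1+3/4z) = 1 + z + 39/56z²
  R(z) = 1 + z + 39/56z².

Need |R(x)|<1, x<0.
x=-0.43: |R|=0.6988
R=1: x+39/56x²=0 ⇒ x=−56/39=-1.4359; min R=1−1/(4·39/56)=0.6410>−1
Confirm numerically:
  x=-1.402: |R|=0.96690 <1
  x=-1.310: |R|=0.88514 <1
  x=-1.042: |R|=0.71416 <1
  x=-0.875: |R|=0.65820 <1
  x=-1.847: |R|=1.52880 >1
  x=-1.541: |R|=1.11280 >1
  x=-1.488: |R|=1.05399 >1
Stable set (-1.4359, 0).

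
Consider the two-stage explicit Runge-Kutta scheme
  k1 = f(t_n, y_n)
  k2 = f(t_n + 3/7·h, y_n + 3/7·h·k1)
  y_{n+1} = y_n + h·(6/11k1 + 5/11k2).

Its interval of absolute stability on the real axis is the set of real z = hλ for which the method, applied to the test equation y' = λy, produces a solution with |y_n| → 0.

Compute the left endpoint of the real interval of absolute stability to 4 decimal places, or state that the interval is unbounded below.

Test eqn y'=λy, z=hλ:
  k1=λy_n ⇒ h·k1=z·y_n;  k2=λ(1+3/7z)y_n ⇒ h·k2=z(1+3/7z)y_n
  y_{n+1}/y_n = 1 + 6/11z + 5/11z(1+3/7z) = 1 + z + 15/77z²
  R(z) = 1 + z + 15/77z².

Need |R(x)|<1, x<0.
x=-0.64: |R|=0.4398
R=1: x+15/77x²=0 ⇒ x=−77/15=-5.1333; min R=1−1/(4·15/77)=-0.2833>−1
Confirm numerically:
  x=-4.993: |R|=0.86350 <1
  x=-4.372: |R|=0.35158 <1
  x=-3.530: |R|=0.10255 <1
  x=-5.508: |R|=1.40201 >1
  x=-5.495: |R|=1.38715 >1
Interval (-5.1333, 0).

z* = -5.1333.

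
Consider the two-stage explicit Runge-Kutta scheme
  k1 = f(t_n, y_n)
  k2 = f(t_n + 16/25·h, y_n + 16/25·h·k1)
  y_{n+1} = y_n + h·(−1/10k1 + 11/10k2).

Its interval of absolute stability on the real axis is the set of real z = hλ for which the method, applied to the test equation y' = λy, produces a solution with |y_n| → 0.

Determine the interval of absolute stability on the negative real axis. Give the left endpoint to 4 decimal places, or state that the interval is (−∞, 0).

On y'=λy, z=hλ:
  k1=λy_n ⇒ h·k1=z·y_n;  k2=λ(1+16/25z)y_n ⇒ h·k2=z(1+16/25z)y_n
  y_{n+1}/y_n = 1 − 1/10z + 11/10z(1+16/25z) = 1 + z + 88/125z²
  Hence R(z) = 1 + z + 88/125z².

Find x<0 with |R(x)|<1.
x=-0.99: |R|=0.7000
R=1: x+88/125x²=0 ⇒ x=−125/88=-1.4205; min R=1−1/(4·88/125)=0.6449>−1
Confirm numerically:
  x=-1.321: |R|=0.90751 <1
  x=-1.082: |R|=0.74219 <1
  x=-0.627: |R|=0.64976 <1
  x=-0.624: |R|=0.65012 <1
  x=-2.019: |R|=1.85076 >1
  x=-1.887: |R|=1.61978 >1
Stable set (-1.4205, 0).

(-1.4205, 0).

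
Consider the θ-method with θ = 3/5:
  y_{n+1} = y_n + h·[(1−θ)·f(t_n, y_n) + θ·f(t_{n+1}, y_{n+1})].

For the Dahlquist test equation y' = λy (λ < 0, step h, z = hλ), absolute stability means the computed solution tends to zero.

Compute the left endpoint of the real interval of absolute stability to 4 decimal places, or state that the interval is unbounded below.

Set f=λy, z=hλ:
  y_{n+1} = y_n + z·[2/5·y_n + 3/5·y_{n+1}] ⇒ (1 − 3/5z)y_{n+1} = (1 + 2/5z)y_n
  so R(z) = (1 + 2/5z)/(1 − 3/5z).

Solve |R(x)|<1 on ℝ⁻.
x=-0.87: |R|=0.4284
x=-2: |R|=0.0909
x=-10: |R|=0.4286
x=-100: |R|=0.6393
θ=3/5≥1/2 ⇒ |1+2/5x|<|1−3/5x| ∀x<0 ⇒ interval (−∞,0).

(−∞, 0) — no finite endpoint.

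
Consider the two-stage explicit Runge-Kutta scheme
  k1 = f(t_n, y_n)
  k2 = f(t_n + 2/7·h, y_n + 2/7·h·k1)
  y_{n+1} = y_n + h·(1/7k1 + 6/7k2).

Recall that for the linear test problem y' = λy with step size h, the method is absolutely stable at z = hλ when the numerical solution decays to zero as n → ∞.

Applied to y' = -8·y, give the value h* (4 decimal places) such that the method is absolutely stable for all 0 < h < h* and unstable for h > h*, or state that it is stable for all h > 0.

On y'=λy, z=hλ:
  k1=λy_n ⇒ h·k1=z·y_n;  k2=λ(1+2/7z)y_n ⇒ h·k2=z(1+2/7z)y_n
  y_{n+1}/y_n = 1 + 1/7z + 6/7z(1+2/7z) = 1 + z + 12/49z²
  so R(z) = 1 + z + 12/49z².

Solve |R(x)|<1 on ℝ⁻.
x=-1.71: |R|=0.0061
R=1: x+12/49x²=0 ⇒ x=−49/12=-4.0833; min R=1−1/(4·12/49)=-0.0208>−1
Confirm numerically:
  x=-3.162: |R|=0.28655 <1
  x=-2.895: |R|=0.15750 <1
  x=-2.681: |R|=0.07927 <1
  x=-1.985: |R|=0.02005 <1
  x=-4.611: |R|=1.59585 >1
  x=-4.104: |R|=1.02077 >1
Interval (-4.0833, 0).

(-4.0833,0); λ=-8 ⇒ h* = (49/12)/8 = 0.5104.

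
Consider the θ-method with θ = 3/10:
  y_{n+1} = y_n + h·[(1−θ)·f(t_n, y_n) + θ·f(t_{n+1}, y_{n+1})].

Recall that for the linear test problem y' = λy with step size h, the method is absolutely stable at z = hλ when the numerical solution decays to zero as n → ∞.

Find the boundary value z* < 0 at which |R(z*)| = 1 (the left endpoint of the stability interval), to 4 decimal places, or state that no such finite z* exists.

left endpoint -5.0000.

With y'=λy (z=hλ):
  y_{n+1} = y_n + z·[7/10·y_n + 3/10·y_{n+1}] ⇒ (1 − 3/10z)y_{n+1} = (1 + 7/10z)y_n
  Hence R(z) = (1 + 7/10z)/(1 − 3/10z).

Boundary: |R(x)|=1, x<0.
x=-0.93: |R|=0.2729
R=−1: 1+7/10x = −1+3/10x ⇒ -2/5x=2 ⇒ x=2/(-2/5)=-5.0000
Confirm numerically:
  x=-4.739: |R|=0.95689 <1
  x=-4.151: |R|=0.84875 <1
  x=-3.320: |R|=0.66333 <1
  x=-2.038: |R|=0.26474 <1
  x=-5.389: |R|=1.05946 >1
  x=-5.352: |R|=1.05404 >1
So |R|<1 on (-5.0000, 0).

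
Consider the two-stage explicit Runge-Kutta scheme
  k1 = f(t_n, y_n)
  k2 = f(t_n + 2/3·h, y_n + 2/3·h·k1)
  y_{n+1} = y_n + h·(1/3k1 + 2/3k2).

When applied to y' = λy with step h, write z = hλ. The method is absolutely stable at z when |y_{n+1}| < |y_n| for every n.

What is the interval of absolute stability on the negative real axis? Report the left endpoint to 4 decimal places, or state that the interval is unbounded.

(-2.2500, 0).

On y'=λy, z=hλ:
  k1=λy_n ⇒ h·k1=z·y_n;  k2=λ(1+2/3z)y_n ⇒ h·k2=z(1+2/3z)y_n
  y_{n+1}/y_n = 1 + 1/3z + 2/3z(1+2/3z) = 1 + z + 4/9z²
  so R(z) = 1 + z + 4/9z².

Boundary: |R(x)|=1, x<0.
x=-0.95: |R|=0.4511
R=1: x+4/9x²=0 ⇒ x=−9/4=-2.2500; min R=1−1/(4·4/9)=0.4375>−1
Confirm numerically:
  x=-1.275: |R|=0.44750 <1
  x=-1.069: |R|=0.43889 <1
  x=-1.013: |R|=0.44308 <1
  x=-2.731: |R|=1.58383 >1
  x=-2.487: |R|=1.26196 >1
Interval (-2.2500, 0).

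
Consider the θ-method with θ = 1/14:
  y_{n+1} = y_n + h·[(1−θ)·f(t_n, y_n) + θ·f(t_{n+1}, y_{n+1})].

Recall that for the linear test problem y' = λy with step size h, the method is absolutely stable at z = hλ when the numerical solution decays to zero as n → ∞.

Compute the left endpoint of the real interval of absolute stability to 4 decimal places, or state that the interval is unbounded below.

z* = -2.3333.

On y'=λy, z=hλ:
  y_{n+1} = y_n + z·[13/14·y_n + 1/14·y_{n+1}] ⇒ (1 − 1/14z)y_{n+1} = (1 + 13/14z)y_n
  R(z) = (1 + 13/14z)/(1 − 1/14z).

Solve |R(x)|<1 on ℝ⁻.
x=-0.72: |R|=0.3152
R=−1: 1+13/14x = −1+1/14x ⇒ -6/7x=2 ⇒ x=2/(-6/7)=-2.3333
Confirm numerically:
  x=-2.114: |R|=0.83666 <1
  x=-1.723: |R|=0.53419 <1
  x=-1.619: |R|=0.45118 <1
  x=-1.404: |R|=0.27603 <1
  x=-2.700: |R|=1.26347 >1
  x=-2.584: |R|=1.18138 >1
Interval (-2.3333, 0).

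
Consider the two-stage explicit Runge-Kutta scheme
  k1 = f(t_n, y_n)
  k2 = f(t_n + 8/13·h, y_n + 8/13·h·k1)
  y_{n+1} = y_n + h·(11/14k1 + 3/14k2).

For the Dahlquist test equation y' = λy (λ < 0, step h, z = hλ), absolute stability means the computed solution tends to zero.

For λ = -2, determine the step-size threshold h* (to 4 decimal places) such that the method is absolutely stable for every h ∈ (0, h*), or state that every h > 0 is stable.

(-7.5833,0); λ=-2 ⇒ h* = (91/12)/2 = 3.7917.

On y'=λy, z=hλ:
  k1=λy_n ⇒ h·k1=z·y_n;  k2=λ(1+8/13z)y_n ⇒ h·k2=z(1+8/13z)y_n
  y_{n+1}/y_n = 1 + 11/14z + 3/14z(1+8/13z) = 1 + z + 12/91z²
  ⇒ R(z) = 1 + z + 12/91z².

Find x<0 with |R(x)|<1.
x=-1.75: |R|=0.3462
R=1: x+12/91x²=0 ⇒ x=−91/12=-7.5833; min R=1−1/(4·12/91)=-0.8958>−1
Confirm numerically:
  x=-6.895: |R|=0.37415 <1
  x=-4.985: |R|=0.70805 <1
  x=-3.443: |R|=0.87980 <1
  x=-3.059: |R|=0.82505 <1
  x=-8.181: |R|=1.64477 >1
  x=-8.159: |R|=1.61937 >1
Interval (-7.5833, 0).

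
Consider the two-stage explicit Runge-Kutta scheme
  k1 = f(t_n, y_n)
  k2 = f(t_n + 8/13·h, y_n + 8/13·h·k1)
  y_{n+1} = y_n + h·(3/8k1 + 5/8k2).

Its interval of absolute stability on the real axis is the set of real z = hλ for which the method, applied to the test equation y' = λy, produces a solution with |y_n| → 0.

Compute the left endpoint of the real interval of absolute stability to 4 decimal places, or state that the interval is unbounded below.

On y'=λy, z=hλ:
  k1=λy_n ⇒ h·k1=z·y_n;  k2=λ(1+8/13z)y_n ⇒ h·k2=z(1+8/13z)y_n
  y_{n+1}/y_n = 1 + 3/8z + 5/8z(1+8/13z) = 1 + z + 5/13z²
  R(z) = 1 + z + 5/13z².

Need |R(x)|<1, x<0.
x=-1.26: |R|=0.3506
R=1: x+5/13x²=0 ⇒ x=−13/5=-2.6000; min R=1−1/(4·5/13)=0.3500>−1
Confirm numerically:
  x=-2.222: |R|=0.67696 <1
  x=-1.962: |R|=0.51856 <1
  x=-1.477: |R|=0.36205 <1
  x=-2.980: |R|=1.43554 >1
  x=-2.762: |R|=1.17209 >1
  x=-2.634: |R|=1.03444 >1
Stable set (-2.6000, 0).

z* = -2.6000.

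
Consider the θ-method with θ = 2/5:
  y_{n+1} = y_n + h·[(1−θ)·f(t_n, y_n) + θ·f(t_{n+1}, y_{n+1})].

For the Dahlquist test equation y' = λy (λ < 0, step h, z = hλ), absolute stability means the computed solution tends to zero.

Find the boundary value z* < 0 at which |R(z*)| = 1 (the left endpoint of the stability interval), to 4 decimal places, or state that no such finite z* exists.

With y'=λy (z=hλ):
  y_{n+1} = y_n + z·[3/5·y_n + 2/5·y_{n+1}] ⇒ (1 − 2/5z)y_{n+1} = (1 + 3/5z)y_n
  R(z) = (1 + 3/5z)/(1 − 2/5z).

Need |R(x)|<1, x<0.
x=-0.59: |R|=0.5227
R=−1: 1+3/5x = −1+2/5x ⇒ -1/5x=2 ⇒ x=2/(-1/5)=-10.0000
Confirm numerically:
  x=-8.949: |R|=0.95410 <1
  x=-8.168: |R|=0.91414 <1
  x=-7.068: |R|=0.84678 <1
  x=-6.967: |R|=0.83981 <1
  x=-10.468: |R|=1.01804 >1
  x=-10.112: |R|=1.00444 >1
Stable set (-10.0000, 0).

z* = -10.0000.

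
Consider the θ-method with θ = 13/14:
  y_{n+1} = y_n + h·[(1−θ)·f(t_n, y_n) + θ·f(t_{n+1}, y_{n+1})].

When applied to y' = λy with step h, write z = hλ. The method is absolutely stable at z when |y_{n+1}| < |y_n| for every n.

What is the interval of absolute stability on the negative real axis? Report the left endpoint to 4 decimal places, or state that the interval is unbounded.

interval (−∞, 0).

Set f=λy, z=hλ:
  y_{n+1} = y_n + z·[1/14·y_n + 13/14·y_{n+1}] ⇒ (1 − 13/14z)y_{n+1} = (1 + 1/14z)y_n
  R(z) = (1 + 1/14z)/(1 − 13/14z).

Boundary: |R(x)|=1, x<0.
x=-0.5: |R|=0.6585
x=-2: |R|=0.3000
x=-10: |R|=0.0278
x=-100: |R|=0.0654
θ=13/14≥1/2 ⇒ |1+1/14x|<|1−13/14x| ∀x<0 ⇒ unbounded interval.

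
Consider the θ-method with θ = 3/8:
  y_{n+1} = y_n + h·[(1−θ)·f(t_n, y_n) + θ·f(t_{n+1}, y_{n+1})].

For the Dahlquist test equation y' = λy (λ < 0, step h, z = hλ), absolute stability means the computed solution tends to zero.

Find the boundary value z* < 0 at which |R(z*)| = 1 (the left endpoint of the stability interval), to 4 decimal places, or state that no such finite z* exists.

With y'=λy (z=hλ):
  y_{n+1} = y_n + z·[5/8·y_n + 3/8·y_{n+1}] ⇒ (1 − 3/8z)y_{n+1} = (1 + 5/8z)y_n
  so R(z) = (1 + 5/8z)/(1 − 3/8z).

Find x<0 with |R(x)|<1.
x=-1.61: |R|=0.0039
R=−1: 1+5/8x = −1+3/8x ⇒ -1/4x=2 ⇒ x=2/(-1/4)=-8.0000
Confirm numerically:
  x=-6.128: |R|=0.85810 <1
  x=-4.895: |R|=0.72625 <1
  x=-4.289: |R|=0.64432 <1
  x=-8.538: |R|=1.03201 >1
  x=-8.435: |R|=1.02612 >1
  x=-8.215: |R|=1.01317 >1
Interval (-8.0000, 0).

left endpoint -8.0000.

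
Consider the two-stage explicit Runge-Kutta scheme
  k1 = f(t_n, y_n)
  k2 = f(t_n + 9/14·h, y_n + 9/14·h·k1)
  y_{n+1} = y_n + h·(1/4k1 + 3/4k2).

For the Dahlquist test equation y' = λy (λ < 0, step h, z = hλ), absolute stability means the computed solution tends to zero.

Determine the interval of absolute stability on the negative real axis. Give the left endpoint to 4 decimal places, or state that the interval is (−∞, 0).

Set f=λy, z=hλ:
  k1=λy_n ⇒ h·k1=z·y_n;  k2=λ(1+9/14z)y_n ⇒ h·k2=z(1+9/14z)y_n
  y_{n+1}/y_n = 1 + 1/4z + 3/4z(1+9/14z) = 1 + z + 27/56z²
  so R(z) = 1 + z + 27/56z².

Solve |R(x)|<1 on ℝ⁻.
x=-1.18: |R|=0.4913
R=1: x+27/56x²=0 ⇒ x=−56/27=-2.0741; min R=1−1/(4·27/56)=0.4815>−1
Confirm numerically:
  x=-1.906: |R|=0.84555 <1
  x=-1.034: |R|=0.48149 <1
  x=-0.935: |R|=0.48650 <1
  x=-0.853: |R|=0.49781 <1
  x=-2.478: |R|=1.48259 >1
  x=-2.268: |R|=1.21206 >1
  x=-2.142: |R|=1.07015 >1
Stable set (-2.0741, 0).

z∈(-2.0741,0).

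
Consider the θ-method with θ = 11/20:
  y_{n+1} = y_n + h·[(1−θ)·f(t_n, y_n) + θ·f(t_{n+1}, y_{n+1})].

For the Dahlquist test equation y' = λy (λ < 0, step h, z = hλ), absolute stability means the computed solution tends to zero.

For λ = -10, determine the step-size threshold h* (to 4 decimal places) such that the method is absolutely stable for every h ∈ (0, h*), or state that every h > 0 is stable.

unbounded; (−∞, 0). Any h>0 works for λ=-10.

Set f=λy, z=hλ:
  y_{n+1} = y_n + z·[9/20·y_n + 11/20·y_{n+1}] ⇒ (1 − 11/20z)y_{n+1} = (1 + 9/20z)y_n
  Hence R(z) = (1 + 9/20z)/(1 − 11/20z).

Find x<0 with |R(x)|<1.
x=-0.36: |R|=0.6995
x=-2: |R|=0.0476
x=-10: |R|=0.5385
x=-100: |R|=0.7857
θ=11/20≥1/2 ⇒ |1+9/20x|<|1−11/20x| ∀x<0 ⇒ interval (−∞,0).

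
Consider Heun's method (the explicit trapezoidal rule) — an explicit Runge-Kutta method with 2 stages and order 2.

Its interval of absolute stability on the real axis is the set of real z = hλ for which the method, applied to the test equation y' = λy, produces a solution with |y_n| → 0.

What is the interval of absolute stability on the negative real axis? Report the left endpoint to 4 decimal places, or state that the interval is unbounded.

z∈(-2.0000,0).

With y'=λy (z=hλ):
  order 2, 2-stage ⇒ R(z)=1+z+z^2/2
  (e.g. R(-1.38)=0.57220, |R|=0.57220)

Solve |R(x)|<1 on ℝ⁻.
x=-1.38: |R|=0.5722
|R(-2.09)|=1.0940 |R(-1.54)|=0.6458 |R(-1.09)|=0.5040
Bisect:
  x_lo=-2.3483 |R|=1.4090  x_hi=-0.3007 |R|=0.7445
  mid=-1.32452 |R|=0.55266 →hi
  mid=-1.83643 |R|=0.84981 →hi
  mid=-2.09239 |R|=1.09666 →lo
  mid=-1.96441 |R|=0.96505 →hi
  mid=-2.02840 |R|=1.02881 →lo
  mid=-1.99641 |R|=0.99641 →hi
  mid=-2.01240 |R|=1.01248 →lo
  mid=-2.00441 |R|=1.00442 →lo
  mid=-2.00041 |R|=1.00041 →lo
  mid=-1.99841 |R|=0.99841 →hi
  ...
  [-2.00003,-1.99991] ⇒ x*=-2.0000
So |R|<1 on (-2.0000, 0).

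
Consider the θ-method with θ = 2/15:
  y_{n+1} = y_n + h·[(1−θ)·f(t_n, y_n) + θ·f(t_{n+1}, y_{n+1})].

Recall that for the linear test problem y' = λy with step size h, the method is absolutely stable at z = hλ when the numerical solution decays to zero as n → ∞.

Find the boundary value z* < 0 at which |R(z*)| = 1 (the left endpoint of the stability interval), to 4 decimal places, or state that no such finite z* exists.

z* = -2.7273.

With y'=λy (z=hλ):
  y_{n+1} = y_n + z·[13/15·y_n + 2/15·y_{n+1}] ⇒ (1 − 2/15z)y_{n+1} = (1 + 13/15z)y_n
  so R(z) = (1 + 13/15z)/(1 − 2/15z).

Boundary: |R(x)|=1, x<0.
x=-0.72: |R|=0.3431
R=−1: 1+13/15x = −1+2/15x ⇒ -11/15x=2 ⇒ x=2/(-11/15)=-2.7273
Confirm numerically:
  x=-2.509: |R|=0.88006 <1
  x=-1.294: |R|=0.10359 <1
  x=-1.115: |R|=0.02931 <1
  x=-3.268: |R|=1.27619 >1
  x=-3.121: |R|=1.20389 >1
  x=-2.776: |R|=1.02608 >1
Stable set (-2.7273, 0).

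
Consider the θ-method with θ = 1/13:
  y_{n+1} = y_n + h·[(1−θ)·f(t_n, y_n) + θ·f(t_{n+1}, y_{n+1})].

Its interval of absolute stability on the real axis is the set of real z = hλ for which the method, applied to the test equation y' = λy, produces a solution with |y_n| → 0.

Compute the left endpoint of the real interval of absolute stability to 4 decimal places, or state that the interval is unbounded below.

Test eqn y'=λy, z=hλ:
  y_{n+1} = y_n + z·[12/13·y_n + 1/13·y_{n+1}] ⇒ (1 − 1/13z)y_{n+1} = (1 + 12/13z)y_n
  so R(z) = (1 + 12/13z)/(1 − 1/13z).

Find x<0 with |R(x)|<1.
x=-0.49: |R|=0.5278
R=−1: 1+12/13x = −1+1/13x ⇒ -11/13x=2 ⇒ x=2/(-11/13)=-2.3636
Confirm numerically:
  x=-2.064: |R|=0.78120 <1
  x=-1.308: |R|=0.18843 <1
  x=-1.192: |R|=0.09188 <1
  x=-2.721: |R|=1.25005 >1
  x=-2.434: |R|=1.05015 >1
So |R|<1 on (-2.3636, 0).

left endpoint -2.3636.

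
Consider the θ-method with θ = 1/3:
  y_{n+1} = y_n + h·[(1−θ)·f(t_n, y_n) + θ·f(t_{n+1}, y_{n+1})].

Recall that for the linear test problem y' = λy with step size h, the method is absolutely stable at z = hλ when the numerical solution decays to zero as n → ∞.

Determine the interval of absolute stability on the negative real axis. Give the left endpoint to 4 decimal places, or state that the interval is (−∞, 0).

z∈(-6.0000,0).

With y'=λy (z=hλ):
  y_{n+1} = y_n + z·[2/3·y_n + 1/3·y_{n+1}] ⇒ (1 − 1/3z)y_{n+1} = (1 + 2/3z)y_n
  so R(z) = (1 + 2/3z)/(1 − 1/3z).

Boundary: |R(x)|=1, x<0.
x=-1.65: |R|=0.0645
R=−1: 1+2/3x = −1+1/3x ⇒ -1/3x=2 ⇒ x=2/(-1/3)=-6.0000
Confirm numerically:
  x=-5.661: |R|=0.96086 <1
  x=-5.107: |R|=0.88985 <1
  x=-4.821: |R|=0.84925 <1
  x=-4.247: |R|=0.75811 <1
  x=-6.234: |R|=1.02534 >1
  x=-6.051: |R|=1.00563 >1
So |R|<1 on (-6.0000, 0).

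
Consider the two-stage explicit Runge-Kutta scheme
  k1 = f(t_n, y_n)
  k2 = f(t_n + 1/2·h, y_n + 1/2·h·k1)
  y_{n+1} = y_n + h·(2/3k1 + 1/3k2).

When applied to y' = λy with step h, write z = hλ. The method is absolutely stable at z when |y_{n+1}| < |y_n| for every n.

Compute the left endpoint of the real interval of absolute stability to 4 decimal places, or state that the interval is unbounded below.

left endpoint -6.0000.

Set f=λy, z=hλ:
  k1=λy_n ⇒ h·k1=z·y_n;  k2=λ(1+1/2z)y_n ⇒ h·k2=z(1+1/2z)y_n
  y_{n+1}/y_n = 1 + 2/3z + 1/3z(1+1/2z) = 1 + z + 1/6z²
  R(z) = 1 + z + 1/6z².

Solve |R(x)|<1 on ℝ⁻.
x=-1.6: |R|=0.1733
R=1: x+1/6x²=0 ⇒ x=−6=-6.0000; min R=1−1/(4·1/6)=-0.5000>−1
Confirm numerically:
  x=-4.774: |R|=0.02451 <1
  x=-4.495: |R|=0.12750 <1
  x=-4.199: |R|=0.26040 <1
  x=-2.456: |R|=0.45068 <1
  x=-6.572: |R|=1.62653 >1
  x=-6.430: |R|=1.46082 >1
  x=-6.274: |R|=1.28651 >1
Stable set (-6.0000, 0).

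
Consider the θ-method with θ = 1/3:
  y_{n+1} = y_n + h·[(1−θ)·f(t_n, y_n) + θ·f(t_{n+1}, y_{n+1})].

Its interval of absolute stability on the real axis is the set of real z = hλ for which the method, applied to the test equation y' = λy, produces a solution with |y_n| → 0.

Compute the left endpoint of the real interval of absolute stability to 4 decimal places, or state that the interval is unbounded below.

On y'=λy, z=hλ:
  y_{n+1} = y_n + z·[2/3·y_n + 1/3·y_{n+1}] ⇒ (1 − 1/3z)y_{n+1} = (1 + 2/3z)y_n
  R(z) = (1 + 2/3z)/(1 − 1/3z).

Find x<0 with |R(x)|<1.
x=-0.52: |R|=0.5568
R=−1: 1+2/3x = −1+1/3x ⇒ -1/3x=2 ⇒ x=2/(-1/3)=-6.0000
Confirm numerically:
  x=-5.527: |R|=0.94453 <1
  x=-5.076: |R|=0.88559 <1
  x=-3.895: |R|=0.69471 <1
  x=-6.435: |R|=1.04610 >1
  x=-6.351: |R|=1.03754 >1
  x=-6.149: |R|=1.01629 >1
So |R|<1 on (-6.0000, 0).

left endpoint -6.0000.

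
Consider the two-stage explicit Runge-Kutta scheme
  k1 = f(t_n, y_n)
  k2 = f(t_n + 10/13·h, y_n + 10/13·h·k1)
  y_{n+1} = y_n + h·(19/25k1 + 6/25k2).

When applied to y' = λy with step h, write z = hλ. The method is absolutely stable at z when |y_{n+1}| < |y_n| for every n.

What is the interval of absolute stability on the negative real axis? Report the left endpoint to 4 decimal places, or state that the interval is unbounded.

(-5.4167, 0).

Test eqn y'=λy, z=hλ:
  k1=λy_n ⇒ h·k1=z·y_n;  k2=λ(1+10/13z)y_n ⇒ h·k2=z(1+10/13z)y_n
  y_{n+1}/y_n = 1 + 19/25z + 6/25z(1+10/13z) = 1 + z + 12/65z²
  ⇒ R(z) = 1 + z + 12/65z².

Need |R(x)|<1, x<0.
x=-0.43: |R|=0.6041
R=1: x+12/65x²=0 ⇒ x=−65/12=-5.4167; min R=1−1/(4·12/65)=-0.3542>−1
Confirm numerically:
  x=-4.719: |R|=0.39219 <1
  x=-2.790: |R|=0.35294 <1
  x=-2.633: |R|=0.35312 <1
  x=-5.644: |R|=1.23687 >1
  x=-5.543: |R|=1.12928 >1
So |R|<1 on (-5.4167, 0).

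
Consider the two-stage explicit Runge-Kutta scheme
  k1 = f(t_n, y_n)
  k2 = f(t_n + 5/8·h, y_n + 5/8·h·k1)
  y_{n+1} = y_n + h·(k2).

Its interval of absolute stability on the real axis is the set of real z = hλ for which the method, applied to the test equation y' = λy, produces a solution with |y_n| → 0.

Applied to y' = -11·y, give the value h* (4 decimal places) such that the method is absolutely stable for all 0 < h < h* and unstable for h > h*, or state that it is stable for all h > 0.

On y'=λy, z=hλ:
  k1=λy_n ⇒ h·k1=z·y_n;  k2=λ(1+5/8z)y_n ⇒ h·k2=z(1+5/8z)y_n
  y_{n+1}/y_n = 1 + z(1+5/8z) = 1 + z + 5/8z²
  so R(z) = 1 + z + 5/8z².

Boundary: |R(x)|=1, x<0.
x=-0.85: |R|=0.6016
R=1: x+5/8x²=0 ⇒ x=−8/5=-1.6000; min R=1−1/(4·5/8)=0.6000>−1
Confirm numerically:
  x=-1.513: |R|=0.91773 <1
  x=-1.048: |R|=0.63844 <1
  x=-0.943: |R|=0.61278 <1
  x=-0.915: |R|=0.60827 <1
  x=-2.175: |R|=1.78164 >1
  x=-2.033: |R|=1.55018 >1
  x=-1.848: |R|=1.28644 >1
So |R|<1 on (-1.6000, 0).

(-1.6000,0); λ=-11 ⇒ h* = (8/5)/11 = 0.1455.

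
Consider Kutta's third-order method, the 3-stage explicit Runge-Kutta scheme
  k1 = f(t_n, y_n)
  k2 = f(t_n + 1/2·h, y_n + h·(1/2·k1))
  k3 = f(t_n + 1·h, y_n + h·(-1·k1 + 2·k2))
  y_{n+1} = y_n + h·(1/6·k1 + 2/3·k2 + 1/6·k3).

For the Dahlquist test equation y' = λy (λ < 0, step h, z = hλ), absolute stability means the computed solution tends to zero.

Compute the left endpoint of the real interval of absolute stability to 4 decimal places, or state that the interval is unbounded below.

On y'=λy, z=hλ:
  order 3, 3-stage ⇒ R(z)=1+z+z^2/2+z^3/6
  (e.g. R(-1.4)=0.12267, |R|=0.12267)

Solve |R(x)|<1 on ℝ⁻.
x=-1.4: |R|=0.1227
|R(-2.15)|=0.4951 |R(-2.1)|=0.4385 |R(-1.2)|=0.2320
Bisect:
  x_lo=-3.3744 |R|=3.0850  x_hi=-0.3692 |R|=0.6905
  mid=-1.87182 |R|=0.21302 →hi
  mid=-2.62312 |R|=1.19091 →lo
  mid=-2.24747 |R|=0.61395 →hi
  mid=-2.43529 |R|=0.87711 →hi
  mid=-2.52920 |R|=1.02727 →lo
  mid=-2.48225 |R|=0.95056 →hi
  mid=-2.50573 |R|=0.98850 →hi
  ...
  [-2.51288,-2.51270] ⇒ x*=-2.5127
Stable set (-2.5127, 0).

z* = -2.5127.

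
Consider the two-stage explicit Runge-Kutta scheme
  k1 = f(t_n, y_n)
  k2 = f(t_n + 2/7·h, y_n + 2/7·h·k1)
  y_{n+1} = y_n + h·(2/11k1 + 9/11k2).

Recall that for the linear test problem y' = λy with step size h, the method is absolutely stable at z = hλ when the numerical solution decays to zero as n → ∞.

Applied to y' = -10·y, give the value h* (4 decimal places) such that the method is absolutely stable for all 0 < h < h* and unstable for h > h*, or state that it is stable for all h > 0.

Set f=λy, z=hλ:
  k1=λy_n ⇒ h·k1=z·y_n;  k2=λ(1+2/7z)y_n ⇒ h·k2=z(1+2/7z)y_n
  y_{n+1}/y_n = 1 + 2/11z + 9/11z(1+2/7z) = 1 + z + 18/77z²
  so R(z) = 1 + z + 18/77z².

Solve |R(x)|<1 on ℝ⁻.
x=-0.97: |R|=0.2500
R=1: x+18/77x²=0 ⇒ x=−77/18=-4.2778; min R=1−1/(4·18/77)=-0.0694>−1
Confirm numerically:
  x=-4.138: |R|=0.86479 <1
  x=-3.703: |R|=0.50245 <1
  x=-2.123: |R|=0.06939 <1
  x=-1.831: |R|=0.04728 <1
  x=-4.655: |R|=1.41049 >1
  x=-4.588: |R|=1.33272 >1
So |R|<1 on (-4.2778, 0).

(-4.2778,0); λ=-10 ⇒ h* = (77/18)/10 = 0.4278.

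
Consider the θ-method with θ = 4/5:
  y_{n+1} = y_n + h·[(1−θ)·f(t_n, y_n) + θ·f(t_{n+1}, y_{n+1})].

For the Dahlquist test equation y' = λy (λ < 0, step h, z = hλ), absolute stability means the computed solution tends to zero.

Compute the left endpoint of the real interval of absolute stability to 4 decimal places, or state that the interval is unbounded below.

(−∞, 0) — no finite endpoint.

With y'=λy (z=hλ):
  y_{n+1} = y_n + z·[1/5·y_n + 4/5·y_{n+1}] ⇒ (1 − 4/5z)y_{n+1} = (1 + 1/5z)y_n
  R(z) = (1 + 1/5z)/(1 − 4/5z).

Boundary: |R(x)|=1, x<0.
x=-1.03: |R|=0.4353
x=-2: |R|=0.2308
x=-10: |R|=0.1111
x=-100: |R|=0.2346
θ=4/5≥1/2 ⇒ |1+1/5x|<|1−4/5x| ∀x<0 ⇒ unbounded interval.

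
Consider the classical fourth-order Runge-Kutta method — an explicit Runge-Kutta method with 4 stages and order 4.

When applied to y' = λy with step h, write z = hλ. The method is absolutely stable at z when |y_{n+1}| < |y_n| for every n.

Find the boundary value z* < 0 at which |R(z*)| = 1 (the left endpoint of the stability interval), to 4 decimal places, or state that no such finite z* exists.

On y'=λy, z=hλ:
  order 4, 4-stage ⇒ R(z)=1+z+z^2/2+z^3/6+z^4/24
  (e.g. R(-0.68)=0.50770, |R|=0.50770)

Solve |R(x)|<1 on ℝ⁻.
x=-0.68: |R|=0.5077
|R(-2.8)|=1.0224 |R(-1.83)|=0.2903 |R(-1.48)|=0.2748
Bisect:
  x_lo=-3.1585 |R|=1.7248  x_hi=-0.1168 |R|=0.8897
  mid=-1.63767 |R|=0.27099 →hi
  mid=-2.39809 |R|=0.55683 →hi
  mid=-2.77830 |R|=0.98950 →hi
  mid=-2.96840 |R|=1.31304 →lo
  mid=-2.87335 |R|=1.14108 →lo
  mid=-2.82582 |R|=1.06284 →lo
  mid=-2.80206 |R|=1.02557 →lo
  ...
  [-2.78535,-2.78516] ⇒ x*=-2.7853
So |R|<1 on (-2.7853, 0).

left endpoint -2.7853.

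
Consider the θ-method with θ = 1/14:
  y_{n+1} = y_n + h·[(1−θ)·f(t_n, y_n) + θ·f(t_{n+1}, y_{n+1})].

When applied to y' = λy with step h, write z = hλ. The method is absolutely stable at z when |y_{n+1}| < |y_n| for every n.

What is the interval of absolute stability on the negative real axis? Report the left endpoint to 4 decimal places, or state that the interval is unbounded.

(-2.3333, 0).

On y'=λy, z=hλ:
  y_{n+1} = y_n + z·[13/14·y_n + 1/14·y_{n+1}] ⇒ (1 − 1/14z)y_{n+1} = (1 + 13/14z)y_n
  ⇒ R(z) = (1 + 13/14z)/(1 − 1/14z).

Boundary: |R(x)|=1, x<0.
x=-0.96: |R|=0.1016
R=−1: 1+13/14x = −1+1/14x ⇒ -6/7x=2 ⇒ x=2/(-6/7)=-2.3333
Confirm numerically:
  x=-1.838: |R|=0.62470 <1
  x=-1.761: |R|=0.56424 <1
  x=-1.702: |R|=0.51751 <1
  x=-1.588: |R|=0.42623 <1
  x=-2.896: |R|=1.39962 >1
  x=-2.401: |R|=1.04951 >1
Stable set (-2.3333, 0).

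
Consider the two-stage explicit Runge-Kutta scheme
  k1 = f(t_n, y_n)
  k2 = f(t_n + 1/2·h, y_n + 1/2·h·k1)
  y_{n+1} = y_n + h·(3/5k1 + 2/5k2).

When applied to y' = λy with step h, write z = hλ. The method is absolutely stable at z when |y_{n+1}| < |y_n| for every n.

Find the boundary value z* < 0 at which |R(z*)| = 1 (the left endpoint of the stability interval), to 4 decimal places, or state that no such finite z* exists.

Set f=λy, z=hλ:
  k1=λy_n ⇒ h·k1=z·y_n;  k2=λ(1+1/2z)y_n ⇒ h·k2=z(1+1/2z)y_n
  y_{n+1}/y_n = 1 + 3/5z + 2/5z(1+1/2z) = 1 + z + 1/5z²
  R(z) = 1 + z + 1/5z².

Boundary: |R(x)|=1, x<0.
x=-0.4: |R|=0.6320
R=1: x+1/5x²=0 ⇒ x=−5=-5.0000; min R=1−1/(4·1/5)=-0.2500>−1
Confirm numerically:
  x=-4.690: |R|=0.70922 <1
  x=-3.854: |R|=0.11666 <1
  x=-2.999: |R|=0.20020 <1
  x=-2.901: |R|=0.21784 <1
  x=-5.468: |R|=1.51180 >1
  x=-5.430: |R|=1.46698 >1
  x=-5.192: |R|=1.19937 >1
Stable set (-5.0000, 0).

left endpoint -5.0000.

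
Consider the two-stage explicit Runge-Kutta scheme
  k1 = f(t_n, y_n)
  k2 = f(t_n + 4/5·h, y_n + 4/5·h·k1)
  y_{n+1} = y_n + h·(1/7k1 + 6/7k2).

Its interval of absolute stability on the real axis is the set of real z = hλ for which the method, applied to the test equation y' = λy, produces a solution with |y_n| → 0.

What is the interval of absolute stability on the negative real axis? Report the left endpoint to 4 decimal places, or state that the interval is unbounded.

With y'=λy (z=hλ):
  k1=λy_n ⇒ h·k1=z·y_n;  k2=λ(1+4/5z)y_n ⇒ h·k2=z(1+4/5z)y_n
  y_{n+1}/y_n = 1 + 1/7z + 6/7z(1+4/5z) = 1 + z + 24/35z²
  so R(z) = 1 + z + 24/35z².

Need |R(x)|<1, x<0.
x=-1.5: |R|=1.0429
R=1: x+24/35x²=0 ⇒ x=−35/24=-1.4583; min R=1−1/(4·24/35)=0.6354>−1
Confirm numerically:
  x=-1.084: |R|=0.72175 <1
  x=-1.067: |R|=0.71368 <1
  x=-1.047: |R|=0.70469 <1
  x=-2.013: |R|=1.76563 >1
  x=-1.924: |R|=1.61436 >1
  x=-1.809: |R|=1.43499 >1
Stable set (-1.4583, 0).

z∈(-1.4583,0).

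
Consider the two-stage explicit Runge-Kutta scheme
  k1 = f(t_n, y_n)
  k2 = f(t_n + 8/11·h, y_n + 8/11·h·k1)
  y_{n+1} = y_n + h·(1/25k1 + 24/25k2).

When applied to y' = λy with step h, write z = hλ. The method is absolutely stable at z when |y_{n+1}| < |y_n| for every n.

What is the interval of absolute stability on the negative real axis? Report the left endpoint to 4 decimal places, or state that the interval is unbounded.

z∈(-1.4323,0).

With y'=λy (z=hλ):
  k1=λy_n ⇒ h·k1=z·y_n;  k2=λ(1+8/11z)y_n ⇒ h·k2=z(1+8/11z)y_n
  y_{n+1}/y_n = 1 + 1/25z + 24/25z(1+8/11z) = 1 + z + 192/275z²
  Hence R(z) = 1 + z + 192/275z².

Solve |R(x)|<1 on ℝ⁻.
x=-1.18: |R|=0.7921
R=1: x+192/275x²=0 ⇒ x=−275/192=-1.4323; min R=1−1/(4·192/275)=0.6419>−1
Confirm numerically:
  x=-1.156: |R|=0.77701 <1
  x=-1.116: |R|=0.75355 <1
  x=-0.625: |R|=0.64773 <1
  x=-1.803: |R|=1.46666 >1
  x=-1.704: |R|=1.32325 >1
So |R|<1 on (-1.4323, 0).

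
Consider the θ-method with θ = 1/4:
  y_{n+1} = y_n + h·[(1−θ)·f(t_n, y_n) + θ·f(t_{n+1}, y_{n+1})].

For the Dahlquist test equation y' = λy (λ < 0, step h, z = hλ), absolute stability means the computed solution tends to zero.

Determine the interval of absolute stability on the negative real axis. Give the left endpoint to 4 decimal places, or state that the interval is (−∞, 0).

(-4.0000, 0).

On y'=λy, z=hλ:
  y_{n+1} = y_n + z·[3/4·y_n + 1/4·y_{n+1}] ⇒ (1 − 1/4z)y_{n+1} = (1 + 3/4z)y_n
  so R(z) = (1 + 3/4z)/(1 − 1/4z).

Find x<0 with |R(x)|<1.
x=-0.79: |R|=0.3403
R=−1: 1+3/4x = −1+1/4x ⇒ -1/2x=2 ⇒ x=2/(-1/2)=-4.0000
Confirm numerically:
  x=-3.882: |R|=0.97006 <1
  x=-3.021: |R|=0.72112 <1
  x=-2.819: |R|=0.65361 <1
  x=-1.719: |R|=0.20231 <1
  x=-4.543: |R|=1.12712 >1
  x=-4.453: |R|=1.10718 >1
Stable set (-4.0000, 0).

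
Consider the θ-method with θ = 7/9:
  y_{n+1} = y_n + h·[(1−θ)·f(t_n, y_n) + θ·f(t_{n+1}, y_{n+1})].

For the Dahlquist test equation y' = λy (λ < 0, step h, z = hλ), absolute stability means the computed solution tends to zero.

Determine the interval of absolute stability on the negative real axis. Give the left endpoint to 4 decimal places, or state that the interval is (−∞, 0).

On y'=λy, z=hλ:
  y_{n+1} = y_n + z·[2/9·y_n + 7/9·y_{n+1}] ⇒ (1 − 7/9z)y_{n+1} = (1 + 2/9z)y_n
  ⇒ R(z) = (1 + 2/9z)/(1 − 7/9z).

Boundary: |R(x)|=1, x<0.
x=-0.93: |R|=0.4603
x=-2: |R|=0.2174
x=-10: |R|=0.1392
x=-100: |R|=0.2694
θ=7/9≥1/2 ⇒ |1+2/9x|<|1−7/9x| ∀x<0 ⇒ unbounded interval.

interval (−∞, 0).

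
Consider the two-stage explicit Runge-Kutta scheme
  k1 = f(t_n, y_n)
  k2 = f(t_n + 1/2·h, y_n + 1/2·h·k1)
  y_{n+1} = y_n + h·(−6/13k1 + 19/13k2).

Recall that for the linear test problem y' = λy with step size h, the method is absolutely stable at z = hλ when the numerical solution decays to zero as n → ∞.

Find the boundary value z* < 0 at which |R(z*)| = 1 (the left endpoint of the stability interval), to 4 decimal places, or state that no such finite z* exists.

z* = -1.3684.

Test eqn y'=λy, z=hλ:
  k1=λy_n ⇒ h·k1=z·y_n;  k2=λ(1+1/2z)y_n ⇒ h·k2=z(1+1/2z)y_n
  y_{n+1}/y_n = 1 − 6/13z + 19/13z(1+1/2z) = 1 + z + 19/26z²
  R(z) = 1 + z + 19/26z².

Find x<0 with |R(x)|<1.
x=-1.25: |R|=0.8918
R=1: x+19/26x²=0 ⇒ x=−26/19=-1.3684; min R=1−1/(4·19/26)=0.6579>−1
Confirm numerically:
  x=-0.983: |R|=0.72313 <1
  x=-0.635: |R|=0.65966 <1
  x=-0.616: |R|=0.66129 <1
  x=-1.955: |R|=1.83802 >1
  x=-1.502: |R|=1.14662 >1
Stable set (-1.3684, 0).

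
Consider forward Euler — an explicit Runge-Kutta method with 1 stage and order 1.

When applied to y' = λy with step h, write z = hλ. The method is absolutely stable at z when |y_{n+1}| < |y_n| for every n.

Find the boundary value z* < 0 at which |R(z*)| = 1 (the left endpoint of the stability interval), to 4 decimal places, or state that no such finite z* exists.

With y'=λy (z=hλ):
  order 1, 1-stage ⇒ R(z)=1+z
  (e.g. R(-0.72)=0.28000, |R|=0.28000)

Solve |R(x)|<1 on ℝ⁻.
x=-0.72: |R|=0.2800
|R(-1.89)|=0.8900 |R(-0.7)|=0.3000 |R(-0.67)|=0.3300
Bisect:
  x_lo=-2.7243 |R|=1.7243  x_hi=-0.0554 |R|=0.9446
  mid=-1.38989 |R|=0.38989 →hi
  mid=-2.05711 |R|=1.05711 →lo
  mid=-1.72350 |R|=0.72350 →hi
  mid=-1.89031 |R|=0.89031 →hi
  mid=-1.97371 |R|=0.97371 →hi
  mid=-2.01541 |R|=1.01541 →lo
  mid=-1.99456 |R|=0.99456 →hi
  mid=-2.00499 |R|=1.00499 →lo
  ...
  [-2.00010,-1.99994] ⇒ x*=-2.0000
Interval (-2.0000, 0).

z* = -2.0000.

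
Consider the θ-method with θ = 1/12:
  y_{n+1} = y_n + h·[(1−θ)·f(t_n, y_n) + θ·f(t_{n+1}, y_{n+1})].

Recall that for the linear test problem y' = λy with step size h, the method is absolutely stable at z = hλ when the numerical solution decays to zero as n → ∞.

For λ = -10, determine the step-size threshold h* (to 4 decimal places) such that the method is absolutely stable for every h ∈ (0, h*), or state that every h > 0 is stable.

Test eqn y'=λy, z=hλ:
  y_{n+1} = y_n + z·[11/12·y_n + 1/12·y_{n+1}] ⇒ (1 − 1/12z)y_{n+1} = (1 + 11/12z)y_n
  so R(z) = (1 + 11/12z)/(1 − 1/12z).

Boundary: |R(x)|=1, x<0.
x=-1.29: |R|=0.1648
R=−1: 1+11/12x = −1+1/12x ⇒ -5/6x=2 ⇒ x=2/(-5/6)=-2.4000
Confirm numerically:
  x=-2.258: |R|=0.90041 <1
  x=-1.752: |R|=0.52880 <1
  x=-1.712: |R|=0.49825 <1
  x=-1.622: |R|=0.42887 <1
  x=-2.949: |R|=1.36725 >1
  x=-2.929: |R|=1.35434 >1
Stable set (-2.4000, 0).

(-2.4000,0); λ=-10 ⇒ h* = (12/5)/10 = 0.2400.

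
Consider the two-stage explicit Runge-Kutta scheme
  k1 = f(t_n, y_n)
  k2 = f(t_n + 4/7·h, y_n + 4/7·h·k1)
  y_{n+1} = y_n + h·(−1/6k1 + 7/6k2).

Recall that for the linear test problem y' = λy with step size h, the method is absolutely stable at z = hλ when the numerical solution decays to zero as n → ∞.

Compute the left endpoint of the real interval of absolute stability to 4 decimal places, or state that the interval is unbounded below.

z* = -1.5000.

On y'=λy, z=hλ:
  k1=λy_n ⇒ h·k1=z·y_n;  k2=λ(1+4/7z)y_n ⇒ h·k2=z(1+4/7z)y_n
  y_{n+1}/y_n = 1 − 1/6z + 7/6z(1+4/7z) = 1 + z + 2/3z²
  R(z) = 1 + z + 2/3z².

Boundary: |R(x)|=1, x<0.
x=-0.34: |R|=0.7371
R=1: x+2/3x²=0 ⇒ x=−3/2=-1.5000; min R=1−1/(4·2/3)=0.6250>−1
Confirm numerically:
  x=-1.392: |R|=0.89978 <1
  x=-1.295: |R|=0.82302 <1
  x=-1.245: |R|=0.78835 <1
  x=-0.623: |R|=0.63575 <1
  x=-1.808: |R|=1.37124 >1
  x=-1.765: |R|=1.31182 >1
  x=-1.680: |R|=1.20160 >1
Stable set (-1.5000, 0).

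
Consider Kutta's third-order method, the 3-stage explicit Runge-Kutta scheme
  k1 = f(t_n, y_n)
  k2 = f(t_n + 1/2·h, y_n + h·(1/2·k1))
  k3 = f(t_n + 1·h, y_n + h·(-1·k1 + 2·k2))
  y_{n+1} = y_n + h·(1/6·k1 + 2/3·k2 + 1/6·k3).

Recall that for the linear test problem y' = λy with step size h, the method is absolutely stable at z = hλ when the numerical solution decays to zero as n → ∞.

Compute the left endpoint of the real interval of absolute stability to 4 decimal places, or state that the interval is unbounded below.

left endpoint -2.5127.

On y'=λy, z=hλ:
  order 3, 3-stage ⇒ R(z)=1+z+z^2/2+z^3/6
  (e.g. R(-1.67)=-0.05179, |R|=0.05179)

Find x<0 with |R(x)|<1.
x=-1.67: |R|=0.0518
|R(-2.4)|=0.8240 |R(-1.76)|=0.1198 |R(-0.52)|=0.5918
Bisect:
  x_lo=-3.1706 |R|=2.4564  x_hi=-0.2106 |R|=0.8101
  mid=-1.69058 |R|=0.06685 →hi
  mid=-2.43059 |R|=0.86993 →hi
  mid=-2.80060 |R|=1.53993 →lo
  mid=-2.61559 |R|=1.17728 →lo
  mid=-2.52309 |R|=1.01709 →lo
  mid=-2.47684 |R|=0.94193 →hi
  mid=-2.49997 |R|=0.97911 →hi
  mid=-2.51153 |R|=0.99800 →hi
  mid=-2.51731 |R|=1.00752 →lo
  ...
  [-2.51279,-2.51261] ⇒ x*=-2.5127
So |R|<1 on (-2.5127, 0).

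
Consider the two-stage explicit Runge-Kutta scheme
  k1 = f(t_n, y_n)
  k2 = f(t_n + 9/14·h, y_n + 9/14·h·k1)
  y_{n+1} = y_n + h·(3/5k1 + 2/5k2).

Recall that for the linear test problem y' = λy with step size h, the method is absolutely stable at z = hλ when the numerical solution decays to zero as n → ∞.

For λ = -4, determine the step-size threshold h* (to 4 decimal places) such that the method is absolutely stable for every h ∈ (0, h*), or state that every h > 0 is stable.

(-3.8889,0); λ=-4 ⇒ h* = (35/9)/4 = 0.9722.

Test eqn y'=λy, z=hλ:
  k1=λy_n ⇒ h·k1=z·y_n;  k2=λ(1+9/14z)y_n ⇒ h·k2=z(1+9/14z)y_n
  y_{n+1}/y_n = 1 + 3/5z + 2/5z(1+9/14z) = 1 + z + 9/35z²
  Hence R(z) = 1 + z + 9/35z².

Find x<0 with |R(x)|<1.
x=-0.86: |R|=0.3302
R=1: x+9/35x²=0 ⇒ x=−35/9=-3.8889; min R=1−1/(4·9/35)=0.0278>−1
Confirm numerically:
  x=-3.523: |R|=0.66854 <1
  x=-3.102: |R|=0.37233 <1
  x=-1.739: |R|=0.03863 <1
  x=-4.054: |R|=1.17212 >1
  x=-4.045: |R|=1.16238 >1
  x=-3.933: |R|=1.04461 >1
Stable set (-3.8889, 0).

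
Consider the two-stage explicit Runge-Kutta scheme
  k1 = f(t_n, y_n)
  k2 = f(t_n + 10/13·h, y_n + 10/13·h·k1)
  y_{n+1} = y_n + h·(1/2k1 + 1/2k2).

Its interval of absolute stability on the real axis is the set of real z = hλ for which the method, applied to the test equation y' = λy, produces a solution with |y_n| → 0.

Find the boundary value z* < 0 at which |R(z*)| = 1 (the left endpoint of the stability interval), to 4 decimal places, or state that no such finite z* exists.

left endpoint -2.6000.

Test eqn y'=λy, z=hλ:
  k1=λy_n ⇒ h·k1=z·y_n;  k2=λ(1+10/13z)y_n ⇒ h·k2=z(1+10/13z)y_n
  y_{n+1}/y_n = 1 + 1/2z + 1/2z(1+10/13z) = 1 + z + 5/13z²
  Hence R(z) = 1 + z + 5/13z².

Solve |R(x)|<1 on ℝ⁻.
x=-0.4: |R|=0.6615
R=1: x+5/13x²=0 ⇒ x=−13/5=-2.6000; min R=1−1/(4·5/13)=0.3500>−1
Confirm numerically:
  x=-2.369: |R|=0.78952 <1
  x=-1.269: |R|=0.35037 <1
  x=-1.258: |R|=0.35068 <1
  x=-1.121: |R|=0.36232 <1
  x=-2.711: |R|=1.11574 >1
  x=-2.657: |R|=1.05825 >1
So |R|<1 on (-2.6000, 0).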